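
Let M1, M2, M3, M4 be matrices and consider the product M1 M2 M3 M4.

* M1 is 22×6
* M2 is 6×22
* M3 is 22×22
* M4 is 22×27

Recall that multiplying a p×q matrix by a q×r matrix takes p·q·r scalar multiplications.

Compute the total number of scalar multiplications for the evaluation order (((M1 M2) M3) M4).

26620

(M1 M2): 22×6 by 6×22 → 22×22, cost 22·6·22 = 2904
((M1 M2) M3): 22×22 by 22×22 → 22×22, cost 22·22·22 = 10648; cumulative 13552
(((M1 M2) M3) M4): 22×22 by 22×27 → 22×27, cost 22·22·27 = 13068; cumulative 26620
Total: 26620 scalar multiplications.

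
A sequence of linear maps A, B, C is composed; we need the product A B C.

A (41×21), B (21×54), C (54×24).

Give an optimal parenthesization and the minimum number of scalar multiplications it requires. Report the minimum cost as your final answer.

(A (B C)): cost 47880.
((A B) C): cost 99630.
Optimal: (A (B C)) with cost 47880.

47880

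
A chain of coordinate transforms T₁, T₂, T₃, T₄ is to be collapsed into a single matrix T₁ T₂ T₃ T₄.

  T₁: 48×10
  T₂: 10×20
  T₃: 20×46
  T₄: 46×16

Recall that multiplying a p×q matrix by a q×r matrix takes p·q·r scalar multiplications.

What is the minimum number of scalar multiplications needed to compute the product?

24240

Adjacent pairs: T₁T₂ = 48·10·20 = 9600; T₂T₃ = 10·20·46 = 9200; T₃T₄ = 20·46·16 = 14720.
Length 3: T₁..T₃: k=1: 0+9200+48·10·46=31280; k=2: 9600+0+48·20·46=53760 → min 31280 | T₂..T₄: k=2: 0+14720+10·20·16=17920; k=3: 9200+0+10·46·16=16560 → min 16560.
Length 4: T₁..T₄: k=1: 0+16560+48·10·16=24240; k=2: 9600+14720+48·20·16=39680; k=3: 31280+0+48·46·16=66608 → min 24240.
Optimal order: (T₁ ((T₂ T₃) T₄)) with cost 24240.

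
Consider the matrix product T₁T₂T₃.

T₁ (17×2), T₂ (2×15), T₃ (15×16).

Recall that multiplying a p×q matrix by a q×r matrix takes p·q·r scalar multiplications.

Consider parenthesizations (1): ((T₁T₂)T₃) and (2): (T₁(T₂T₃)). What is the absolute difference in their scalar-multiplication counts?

Order (1) = ((T₁T₂)T₃): (T₁T₂): 17×2 by 2×15 → 17×15, cost 17·2·15 = 510; ((T₁T₂)T₃): 17×15 by 15×16 → 17×16, cost 17·15·16 = 4080; cumulative 4590. Total 4590.
Order (2) = (T₁(T₂T₃)): (T₂T₃): 2×15 by 15×16 → 2×16, cost 2·15·16 = 480; (T₁(T₂T₃)): 17×2 by 2×16 → 17×16, cost 17·2·16 = 544; cumulative 1024. Total 1024.
Difference: |4590 − 1024| = 3566.

3566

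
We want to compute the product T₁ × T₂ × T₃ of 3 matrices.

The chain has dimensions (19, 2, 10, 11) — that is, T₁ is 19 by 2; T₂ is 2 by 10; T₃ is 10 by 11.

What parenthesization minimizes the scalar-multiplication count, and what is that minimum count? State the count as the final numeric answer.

(T₁ × (T₂ × T₃)): cost 638.
((T₁ × T₂) × T₃): cost 2470.
Optimal: (T₁ × (T₂ × T₃)) with cost 638.

638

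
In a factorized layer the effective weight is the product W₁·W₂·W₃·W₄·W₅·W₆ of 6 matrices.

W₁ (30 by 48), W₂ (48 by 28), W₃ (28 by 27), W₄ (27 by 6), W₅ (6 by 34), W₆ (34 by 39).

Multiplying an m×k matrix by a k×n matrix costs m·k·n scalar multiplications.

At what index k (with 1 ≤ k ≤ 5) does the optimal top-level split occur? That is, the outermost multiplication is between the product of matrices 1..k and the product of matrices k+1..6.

Adjacent pairs: W₁W₂ = 30·48·28 = 40320; W₂W₃ = 48·28·27 = 36288; W₃W₄ = 28·27·6 = 4536; W₄W₅ = 27·6·34 = 5508; W₅W₆ = 6·34·39 = 7956.
Length 3: W₁..W₃: k=1: 0+36288+30·48·27=75168; k=2: 40320+0+30·28·27=63000 → min 63000 | W₂..W₄: k=2: 0+4536+48·28·6=12600; k=3: 36288+0+48·27·6=44064 → min 12600 | W₃..W₅: k=3: 0+5508+28·27·34=31212; k=4: 4536+0+28·6·34=10248 → min 10248 | W₄..W₆: k=4: 0+7956+27·6·39=14274; k=5: 5508+0+27·34·39=41310 → min 14274.
Length 4: W₁..W₄: k=1: 0+12600+30·48·6=21240; k=2: 40320+4536+30·28·6=49896; k=3: 63000+0+30·27·6=67860 → min 21240 | W₂..W₅: k=2: 0+10248+48·28·34=55944; k=3: 36288+5508+48·27·34=85860; k=4: 12600+0+48·6·34=22392 → min 22392 | W₃..W₆: k=3: 0+14274+28·27·39=43758; k=4: 4536+7956+28·6·39=19044; k=5: 10248+0+28·34·39=47376 → min 19044.
Length 5: W₁..W₅: k=1: 0+22392+30·48·34=71352; k=2: 40320+10248+30·28·34=79128; k=3: 63000+5508+30·27·34=96048; k=4: 21240+0+30·6·34=27360 → min 27360 | W₂..W₆: k=2: 0+19044+48·28·39=71460; k=3: 36288+14274+48·27·39=101106; k=4: 12600+7956+48·6·39=31788; k=5: 22392+0+48·34·39=86040 → min 31788.
Top-level splits: k=1: (W₁..W₁)·(W₂..W₆) → 0+31788+30·48·39 = 87948; k=2: (W₁..W₂)·(W₃..W₆) → 40320+19044+30·28·39 = 92124; k=3: (W₁..W₃)·(W₄..W₆) → 63000+14274+30·27·39 = 108864; k=4: (W₁..W₄)·(W₅..W₆) → 21240+7956+30·6·39 = 36216; k=5: (W₁..W₅)·(W₆..W₆) → 27360+0+30·34·39 = 67140.
Best split is after W₄, i.e. k = 4.

4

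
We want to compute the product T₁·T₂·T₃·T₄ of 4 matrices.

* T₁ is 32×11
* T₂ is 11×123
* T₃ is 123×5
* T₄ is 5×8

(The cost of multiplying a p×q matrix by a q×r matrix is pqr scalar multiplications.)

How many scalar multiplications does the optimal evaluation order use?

Adjacent pairs: T₁T₂ = 32·11·123 = 43296; T₂T₃ = 11·123·5 = 6765; T₃T₄ = 123·5·8 = 4920.
Length 3: T₁..T₃: k=1: 0+6765+32·11·5=8525; k=2: 43296+0+32·123·5=62976 → min 8525 | T₂..T₄: k=2: 0+4920+11·123·8=15744; k=3: 6765+0+11·5·8=7205 → min 7205.
Length 4: T₁..T₄: k=1: 0+7205+32·11·8=10021; k=2: 43296+4920+32·123·8=79704; k=3: 8525+0+32·5·8=9805 → min 9805.
Optimal order: ((T₁·(T₂·T₃))·T₄) with cost 9805.

9805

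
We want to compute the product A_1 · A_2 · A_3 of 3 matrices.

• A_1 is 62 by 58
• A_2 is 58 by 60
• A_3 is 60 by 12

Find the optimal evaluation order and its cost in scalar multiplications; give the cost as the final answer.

84912

(A_1 · (A_2 · A_3)): cost 84912.
((A_1 · A_2) · A_3): cost 260400.
Optimal: (A_1 · (A_2 · A_3)) with cost 84912.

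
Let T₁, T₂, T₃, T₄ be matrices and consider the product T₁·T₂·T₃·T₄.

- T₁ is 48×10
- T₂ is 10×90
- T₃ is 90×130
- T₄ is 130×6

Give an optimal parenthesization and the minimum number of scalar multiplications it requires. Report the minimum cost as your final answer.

Adjacent pairs: T₁T₂ = 48·10·90 = 43200; T₂T₃ = 10·90·130 = 117000; T₃T₄ = 90·130·6 = 70200.
Length 3: T₁..T₃: k=1: 0+117000+48·10·130=179400; k=2: 43200+0+48·90·130=604800 → min 179400 | T₂..T₄: k=2: 0+70200+10·90·6=75600; k=3: 117000+0+10·130·6=124800 → min 75600.
Length 4: T₁..T₄: k=1: 0+75600+48·10·6=78480; k=2: 43200+70200+48·90·6=139320; k=3: 179400+0+48·130·6=216840 → min 78480.
Optimal parenthesization: (T₁·(T₂·(T₃·T₄))) with cost 78480.

78480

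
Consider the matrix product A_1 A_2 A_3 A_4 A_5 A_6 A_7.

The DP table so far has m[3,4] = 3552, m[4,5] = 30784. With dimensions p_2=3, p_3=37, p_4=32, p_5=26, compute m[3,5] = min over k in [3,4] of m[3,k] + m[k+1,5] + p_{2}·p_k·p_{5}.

m[3,5] = min over k∈[3,4] of m[3,k]+m[k+1,5]+p_{2}·p_k·p_{5}.
k=3: 0 + 30784 + 3·37·26 = 33670; k=4: 3552 + 0 + 3·32·26 = 6048.
Minimum: 6048 at k=4.

6048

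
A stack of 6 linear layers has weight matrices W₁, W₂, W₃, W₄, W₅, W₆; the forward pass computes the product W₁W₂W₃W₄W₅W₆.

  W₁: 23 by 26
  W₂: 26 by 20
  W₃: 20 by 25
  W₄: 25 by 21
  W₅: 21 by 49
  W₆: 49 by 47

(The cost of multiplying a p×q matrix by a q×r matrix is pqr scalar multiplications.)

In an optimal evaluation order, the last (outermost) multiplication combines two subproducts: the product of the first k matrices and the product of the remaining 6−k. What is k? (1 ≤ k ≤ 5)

Adjacent pairs: W₁W₂ = 23·26·20 = 11960; W₂W₃ = 26·20·25 = 13000; W₃W₄ = 20·25·21 = 10500; W₄W₅ = 25·21·49 = 25725; W₅W₆ = 21·49·47 = 48363.
Length 3: W₁..W₃: k=1: 0+13000+23·26·25=27950; k=2: 11960+0+23·20·25=23460 → min 23460 | W₂..W₄: k=2: 0+10500+26·20·21=21420; k=3: 13000+0+26·25·21=26650 → min 21420 | W₃..W₅: k=3: 0+25725+20·25·49=50225; k=4: 10500+0+20·21·49=31080 → min 31080 | W₄..W₆: k=4: 0+48363+25·21·47=73038; k=5: 25725+0+25·49·47=83300 → min 73038.
Length 4: W₁..W₄: k=1: 0+21420+23·26·21=33978; k=2: 11960+10500+23·20·21=32120; k=3: 23460+0+23·25·21=35535 → min 32120 | W₂..W₅: k=2: 0+31080+26·20·49=56560; k=3: 13000+25725+26·25·49=70575; k=4: 21420+0+26·21·49=48174 → min 48174 | W₃..W₆: k=3: 0+73038+20·25·47=96538; k=4: 10500+48363+20·21·47=78603; k=5: 31080+0+20·49·47=77140 → min 77140.
Length 5: W₁..W₅: k=1: 0+48174+23·26·49=77476; k=2: 11960+31080+23·20·49=65580; k=3: 23460+25725+23·25·49=77360; k=4: 32120+0+23·21·49=55787 → min 55787 | W₂..W₆: k=2: 0+77140+26·20·47=101580; k=3: 13000+73038+26·25·47=116588; k=4: 21420+48363+26·21·47=95445; k=5: 48174+0+26·49·47=108052 → min 95445.
Top-level splits: k=1: (W₁..W₁)·(W₂..W₆) → 0+95445+23·26·47 = 123551; k=2: (W₁..W₂)·(W₃..W₆) → 11960+77140+23·20·47 = 110720; k=3: (W₁..W₃)·(W₄..W₆) → 23460+73038+23·25·47 = 123523; k=4: (W₁..W₄)·(W₅..W₆) → 32120+48363+23·21·47 = 103184; k=5: (W₁..W₅)·(W₆..W₆) → 55787+0+23·49·47 = 108756.
Best split is after W₄, i.e. k = 4.

4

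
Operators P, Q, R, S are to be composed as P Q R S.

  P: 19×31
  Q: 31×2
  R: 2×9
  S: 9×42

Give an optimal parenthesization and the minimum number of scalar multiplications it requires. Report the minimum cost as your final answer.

3530

Adjacent pairs: PQ = 19·31·2 = 1178; QR = 31·2·9 = 558; RS = 2·9·42 = 756.
Length 3: P..R: k=1: 0+558+19·31·9=5859; k=2: 1178+0+19·2·9=1520 → min 1520 | Q..S: k=2: 0+756+31·2·42=3360; k=3: 558+0+31·9·42=12276 → min 3360.
Length 4: P..S: k=1: 0+3360+19·31·42=28098; k=2: 1178+756+19·2·42=3530; k=3: 1520+0+19·9·42=8702 → min 3530.
Optimal parenthesization: ((P Q) (R S)) with cost 3530.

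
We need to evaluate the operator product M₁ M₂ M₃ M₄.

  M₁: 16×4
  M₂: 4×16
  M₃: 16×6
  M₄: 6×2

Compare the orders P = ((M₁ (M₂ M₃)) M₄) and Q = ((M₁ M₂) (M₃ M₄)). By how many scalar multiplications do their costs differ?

768

Order P = ((M₁ (M₂ M₃)) M₄): (M₂ M₃): 4×16 by 16×6 → 4×6, cost 4·16·6 = 384; (M₁ (M₂ M₃)): 16×4 by 4×6 → 16×6, cost 16·4·6 = 384; cumulative 768; ((M₁ (M₂ M₃)) M₄): 16×6 by 6×2 → 16×2, cost 16·6·2 = 192; cumulative 960. Total 960.
Order Q = ((M₁ M₂) (M₃ M₄)): (M₁ M₂): 16×4 by 4×16 → 16×16, cost 16·4·16 = 1024; (M₃ M₄): 16×6 by 6×2 → 16×2, cost 16·6·2 = 192; ((M₁ M₂) (M₃ M₄)): 16×16 by 16×2 → 16×2, cost 16·16·2 = 512; cumulative 1728. Total 1728.
Difference: |960 − 1728| = 768.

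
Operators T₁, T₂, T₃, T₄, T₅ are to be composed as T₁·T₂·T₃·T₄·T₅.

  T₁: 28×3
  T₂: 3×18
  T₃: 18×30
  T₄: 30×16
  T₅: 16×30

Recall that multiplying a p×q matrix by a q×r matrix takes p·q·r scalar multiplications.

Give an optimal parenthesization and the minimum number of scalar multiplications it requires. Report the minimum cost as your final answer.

Adjacent pairs: T₁T₂ = 28·3·18 = 1512; T₂T₃ = 3·18·30 = 1620; T₃T₄ = 18·30·16 = 8640; T₄T₅ = 30·16·30 = 14400.
Length 3: T₁..T₃: k=1: 0+1620+28·3·30=4140; k=2: 1512+0+28·18·30=16632 → min 4140 | T₂..T₄: k=2: 0+8640+3·18·16=9504; k=3: 1620+0+3·30·16=3060 → min 3060 | T₃..T₅: k=3: 0+14400+18·30·30=30600; k=4: 8640+0+18·16·30=17280 → min 17280.
Length 4: T₁..T₄: k=1: 0+3060+28·3·16=4404; k=2: 1512+8640+28·18·16=18216; k=3: 4140+0+28·30·16=17580 → min 4404 | T₂..T₅: k=2: 0+17280+3·18·30=18900; k=3: 1620+14400+3·30·30=18720; k=4: 3060+0+3·16·30=4500 → min 4500.
Length 5: T₁..T₅: k=1: 0+4500+28·3·30=7020; k=2: 1512+17280+28·18·30=33912; k=3: 4140+14400+28·30·30=43740; k=4: 4404+0+28·16·30=17844 → min 7020.
Optimal parenthesization: (T₁·(((T₂·T₃)·T₄)·T₅)) with cost 7020.

7020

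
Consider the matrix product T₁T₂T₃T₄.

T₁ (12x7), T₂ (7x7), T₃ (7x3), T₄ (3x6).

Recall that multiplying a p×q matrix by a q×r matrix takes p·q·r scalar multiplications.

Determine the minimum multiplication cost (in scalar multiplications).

615

Adjacent pairs: T₁T₂ = 12·7·7 = 588; T₂T₃ = 7·7·3 = 147; T₃T₄ = 7·3·6 = 126.
Length 3: T₁..T₃: k=1: 0+147+12·7·3=399; k=2: 588+0+12·7·3=840 → min 399 | T₂..T₄: k=2: 0+126+7·7·6=420; k=3: 147+0+7·3·6=273 → min 273.
Length 4: T₁..T₄: k=1: 0+273+12·7·6=777; k=2: 588+126+12·7·6=1218; k=3: 399+0+12·3·6=615 → min 615.
Optimal order: ((T₁(T₂T₃))T₄) with cost 615.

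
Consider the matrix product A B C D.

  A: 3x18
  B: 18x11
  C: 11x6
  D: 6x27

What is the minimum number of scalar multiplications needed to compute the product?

1278

Adjacent pairs: AB = 3·18·11 = 594; BC = 18·11·6 = 1188; CD = 11·6·27 = 1782.
Length 3: A..C: k=1: 0+1188+3·18·6=1512; k=2: 594+0+3·11·6=792 → min 792 | B..D: k=2: 0+1782+18·11·27=7128; k=3: 1188+0+18·6·27=4104 → min 4104.
Length 4: A..D: k=1: 0+4104+3·18·27=5562; k=2: 594+1782+3·11·27=3267; k=3: 792+0+3·6·27=1278 → min 1278.
Optimal order: (((A B) C) D) with cost 1278.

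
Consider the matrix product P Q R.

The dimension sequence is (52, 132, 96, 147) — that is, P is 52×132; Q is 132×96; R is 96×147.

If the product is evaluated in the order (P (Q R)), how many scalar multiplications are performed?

2871792

(Q R): 132×96 by 96×147 → 132×147, cost 132·96·147 = 1862784
(P (Q R)): 52×132 by 132×147 → 52×147, cost 52·132·147 = 1009008; cumulative 2871792
Total: 2871792 scalar multiplications.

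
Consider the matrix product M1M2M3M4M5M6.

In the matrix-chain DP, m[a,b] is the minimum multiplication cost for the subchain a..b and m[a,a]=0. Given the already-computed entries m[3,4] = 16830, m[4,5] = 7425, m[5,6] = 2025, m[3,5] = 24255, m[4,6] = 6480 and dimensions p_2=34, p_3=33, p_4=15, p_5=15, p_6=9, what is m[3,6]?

m[3,6] = min over k∈[3,5] of m[3,k]+m[k+1,6]+p_{2}·p_k·p_{6}.
k=3: 0 + 6480 + 34·33·9 = 16578; k=4: 16830 + 2025 + 34·15·9 = 23445; k=5: 24255 + 0 + 34·15·9 = 28845.
Minimum: 16578 at k=3.

16578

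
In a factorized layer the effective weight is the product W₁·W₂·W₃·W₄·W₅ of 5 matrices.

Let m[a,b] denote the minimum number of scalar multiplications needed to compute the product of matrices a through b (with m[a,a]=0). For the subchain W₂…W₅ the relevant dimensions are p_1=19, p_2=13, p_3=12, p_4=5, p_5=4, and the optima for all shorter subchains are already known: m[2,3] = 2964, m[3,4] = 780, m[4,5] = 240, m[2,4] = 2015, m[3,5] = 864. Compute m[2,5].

1852

m[2,5] = min over k∈[2,4] of m[2,k]+m[k+1,5]+p_{1}·p_k·p_{5}.
k=2: 0 + 864 + 19·13·4 = 1852; k=3: 2964 + 240 + 19·12·4 = 4116; k=4: 2015 + 0 + 19·5·4 = 2395.
Minimum: 1852 at k=2.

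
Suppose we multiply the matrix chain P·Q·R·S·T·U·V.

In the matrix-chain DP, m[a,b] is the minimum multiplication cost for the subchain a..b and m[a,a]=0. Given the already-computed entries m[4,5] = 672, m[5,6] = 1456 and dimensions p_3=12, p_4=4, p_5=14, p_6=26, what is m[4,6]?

2704

m[4,6] = min over k∈[4,5] of m[4,k]+m[k+1,6]+p_{3}·p_k·p_{6}.
k=4: 0 + 1456 + 12·4·26 = 2704; k=5: 672 + 0 + 12·14·26 = 5040.
Minimum: 2704 at k=4.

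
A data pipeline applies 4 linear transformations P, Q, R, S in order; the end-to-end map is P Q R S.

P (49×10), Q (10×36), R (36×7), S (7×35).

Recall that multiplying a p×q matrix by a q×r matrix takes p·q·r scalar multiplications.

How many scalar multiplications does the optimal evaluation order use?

17955

Adjacent pairs: PQ = 49·10·36 = 17640; QR = 10·36·7 = 2520; RS = 36·7·35 = 8820.
Length 3: P..R: k=1: 0+2520+49·10·7=5950; k=2: 17640+0+49·36·7=29988 → min 5950 | Q..S: k=2: 0+8820+10·36·35=21420; k=3: 2520+0+10·7·35=4970 → min 4970.
Length 4: P..S: k=1: 0+4970+49·10·35=22120; k=2: 17640+8820+49·36·35=88200; k=3: 5950+0+49·7·35=17955 → min 17955.
Optimal order: ((P (Q R)) S) with cost 17955.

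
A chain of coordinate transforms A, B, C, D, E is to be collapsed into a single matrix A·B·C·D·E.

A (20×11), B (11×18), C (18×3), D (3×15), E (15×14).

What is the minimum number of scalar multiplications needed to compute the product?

Adjacent pairs: AB = 20·11·18 = 3960; BC = 11·18·3 = 594; CD = 18·3·15 = 810; DE = 3·15·14 = 630.
Length 3: A..C: k=1: 0+594+20·11·3=1254; k=2: 3960+0+20·18·3=5040 → min 1254 | B..D: k=2: 0+810+11·18·15=3780; k=3: 594+0+11·3·15=1089 → min 1089 | C..E: k=3: 0+630+18·3·14=1386; k=4: 810+0+18·15·14=4590 → min 1386.
Length 4: A..D: k=1: 0+1089+20·11·15=4389; k=2: 3960+810+20·18·15=10170; k=3: 1254+0+20·3·15=2154 → min 2154 | B..E: k=2: 0+1386+11·18·14=4158; k=3: 594+630+11·3·14=1686; k=4: 1089+0+11·15·14=3399 → min 1686.
Length 5: A..E: k=1: 0+1686+20·11·14=4766; k=2: 3960+1386+20·18·14=10386; k=3: 1254+630+20·3·14=2724; k=4: 2154+0+20·15·14=6354 → min 2724.
Optimal order: ((A·(B·C))·(D·E)) with cost 2724.

2724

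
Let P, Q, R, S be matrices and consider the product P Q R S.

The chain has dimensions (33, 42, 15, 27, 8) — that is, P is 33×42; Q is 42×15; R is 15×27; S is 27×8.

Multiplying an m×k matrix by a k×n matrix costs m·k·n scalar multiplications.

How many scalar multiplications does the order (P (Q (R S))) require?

(R S): 15×27 by 27×8 → 15×8, cost 15·27·8 = 3240
(Q (R S)): 42×15 by 15×8 → 42×8, cost 42·15·8 = 5040; cumulative 8280
(P (Q (R S))): 33×42 by 42×8 → 33×8, cost 33·42·8 = 11088; cumulative 19368
Total: 19368 scalar multiplications.

19368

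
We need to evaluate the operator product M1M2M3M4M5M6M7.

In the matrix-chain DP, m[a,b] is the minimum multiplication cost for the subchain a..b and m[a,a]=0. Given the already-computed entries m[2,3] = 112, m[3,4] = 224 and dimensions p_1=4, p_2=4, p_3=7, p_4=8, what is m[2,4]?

m[2,4] = min over k∈[2,3] of m[2,k]+m[k+1,4]+p_{1}·p_k·p_{4}.
k=2: 0 + 224 + 4·4·8 = 352; k=3: 112 + 0 + 4·7·8 = 336.
Minimum: 336 at k=3.

336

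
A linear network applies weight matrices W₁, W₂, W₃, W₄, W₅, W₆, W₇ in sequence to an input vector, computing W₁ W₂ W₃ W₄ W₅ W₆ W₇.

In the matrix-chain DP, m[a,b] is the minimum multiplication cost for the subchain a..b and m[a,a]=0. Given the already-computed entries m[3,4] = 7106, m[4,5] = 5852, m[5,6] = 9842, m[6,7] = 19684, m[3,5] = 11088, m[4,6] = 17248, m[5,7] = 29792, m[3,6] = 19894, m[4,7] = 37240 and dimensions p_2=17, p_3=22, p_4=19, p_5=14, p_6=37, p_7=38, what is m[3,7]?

39816

m[3,7] = min over k∈[3,6] of m[3,k]+m[k+1,7]+p_{2}·p_k·p_{7}.
k=3: 0 + 37240 + 17·22·38 = 51452; k=4: 7106 + 29792 + 17·19·38 = 49172; k=5: 11088 + 19684 + 17·14·38 = 39816; k=6: 19894 + 0 + 17·37·38 = 43796.
Minimum: 39816 at k=5.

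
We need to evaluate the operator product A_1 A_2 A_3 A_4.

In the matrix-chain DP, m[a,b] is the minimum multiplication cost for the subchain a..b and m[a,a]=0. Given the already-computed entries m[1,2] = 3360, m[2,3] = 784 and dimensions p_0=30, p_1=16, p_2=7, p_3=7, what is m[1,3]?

4144

m[1,3] = min over k∈[1,2] of m[1,k]+m[k+1,3]+p_{0}·p_k·p_{3}.
k=1: 0 + 784 + 30·16·7 = 4144; k=2: 3360 + 0 + 30·7·7 = 4830.
Minimum: 4144 at k=1.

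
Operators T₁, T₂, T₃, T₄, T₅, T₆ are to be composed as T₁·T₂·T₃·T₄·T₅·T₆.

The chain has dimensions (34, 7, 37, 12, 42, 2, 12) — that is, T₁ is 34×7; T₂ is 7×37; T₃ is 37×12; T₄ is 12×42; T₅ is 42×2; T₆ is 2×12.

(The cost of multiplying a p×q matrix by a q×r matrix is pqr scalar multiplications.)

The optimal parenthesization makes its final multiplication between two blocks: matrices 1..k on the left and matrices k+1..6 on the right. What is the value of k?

Adjacent pairs: T₁T₂ = 34·7·37 = 8806; T₂T₃ = 7·37·12 = 3108; T₃T₄ = 37·12·42 = 18648; T₄T₅ = 12·42·2 = 1008; T₅T₆ = 42·2·12 = 1008.
Length 3: T₁..T₃: k=1: 0+3108+34·7·12=5964; k=2: 8806+0+34·37·12=23902 → min 5964 | T₂..T₄: k=2: 0+18648+7·37·42=29526; k=3: 3108+0+7·12·42=6636 → min 6636 | T₃..T₅: k=3: 0+1008+37·12·2=1896; k=4: 18648+0+37·42·2=21756 → min 1896 | T₄..T₆: k=4: 0+1008+12·42·12=7056; k=5: 1008+0+12·2·12=1296 → min 1296.
Length 4: T₁..T₄: k=1: 0+6636+34·7·42=16632; k=2: 8806+18648+34·37·42=80290; k=3: 5964+0+34·12·42=23100 → min 16632 | T₂..T₅: k=2: 0+1896+7·37·2=2414; k=3: 3108+1008+7·12·2=4284; k=4: 6636+0+7·42·2=7224 → min 2414 | T₃..T₆: k=3: 0+1296+37·12·12=6624; k=4: 18648+1008+37·42·12=38304; k=5: 1896+0+37·2·12=2784 → min 2784.
Length 5: T₁..T₅: k=1: 0+2414+34·7·2=2890; k=2: 8806+1896+34·37·2=13218; k=3: 5964+1008+34·12·2=7788; k=4: 16632+0+34·42·2=19488 → min 2890 | T₂..T₆: k=2: 0+2784+7·37·12=5892; k=3: 3108+1296+7·12·12=5412; k=4: 6636+1008+7·42·12=11172; k=5: 2414+0+7·2·12=2582 → min 2582.
Top-level splits: k=1: (T₁..T₁)·(T₂..T₆) → 0+2582+34·7·12 = 5438; k=2: (T₁..T₂)·(T₃..T₆) → 8806+2784+34·37·12 = 26686; k=3: (T₁..T₃)·(T₄..T₆) → 5964+1296+34·12·12 = 12156; k=4: (T₁..T₄)·(T₅..T₆) → 16632+1008+34·42·12 = 34776; k=5: (T₁..T₅)·(T₆..T₆) → 2890+0+34·2·12 = 3706.
Best split is after T₅, i.e. k = 5.

5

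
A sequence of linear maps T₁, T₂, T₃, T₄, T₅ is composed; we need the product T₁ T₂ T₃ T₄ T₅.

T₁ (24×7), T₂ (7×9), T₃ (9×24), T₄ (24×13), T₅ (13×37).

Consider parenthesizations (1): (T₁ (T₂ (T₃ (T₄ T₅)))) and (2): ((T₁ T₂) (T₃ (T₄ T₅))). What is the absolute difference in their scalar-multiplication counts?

957

Order (1) = (T₁ (T₂ (T₃ (T₄ T₅)))): (T₄ T₅): 24×13 by 13×37 → 24×37, cost 24·13·37 = 11544; (T₃ (T₄ T₅)): 9×24 by 24×37 → 9×37, cost 9·24·37 = 7992; cumulative 19536; (T₂ (T₃ (T₄ T₅))): 7×9 by 9×37 → 7×37, cost 7·9·37 = 2331; cumulative 21867; (T₁ (T₂ (T₃ (T₄ T₅)))): 24×7 by 7×37 → 24×37, cost 24·7·37 = 6216; cumulative 28083. Total 28083.
Order (2) = ((T₁ T₂) (T₃ (T₄ T₅))): (T₁ T₂): 24×7 by 7×9 → 24×9, cost 24·7·9 = 1512; (T₄ T₅): 24×13 by 13×37 → 24×37, cost 24·13·37 = 11544; (T₃ (T₄ T₅)): 9×24 by 24×37 → 9×37, cost 9·24·37 = 7992; cumulative 19536; ((T₁ T₂) (T₃ (T₄ T₅))): 24×9 by 9×37 → 24×37, cost 24·9·37 = 7992; cumulative 29040. Total 29040.
Difference: |28083 − 29040| = 957.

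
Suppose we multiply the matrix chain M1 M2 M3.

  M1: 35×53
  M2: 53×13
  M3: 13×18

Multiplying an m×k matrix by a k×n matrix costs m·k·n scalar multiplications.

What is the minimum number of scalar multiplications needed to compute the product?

Order (M1 (M2 M3)): (M2 M3): 53×13 by 13×18 → 53×18, cost 53·13·18 = 12402; (M1 (M2 M3)): 35×53 by 53×18 → 35×18, cost 35·53·18 = 33390; cumulative 45792. Total 45792.
Order ((M1 M2) M3): (M1 M2): 35×53 by 53×13 → 35×13, cost 35·53·13 = 24115; ((M1 M2) M3): 35×13 by 13×18 → 35×18, cost 35·13·18 = 8190; cumulative 32305. Total 32305.
Minimum: 32305.

32305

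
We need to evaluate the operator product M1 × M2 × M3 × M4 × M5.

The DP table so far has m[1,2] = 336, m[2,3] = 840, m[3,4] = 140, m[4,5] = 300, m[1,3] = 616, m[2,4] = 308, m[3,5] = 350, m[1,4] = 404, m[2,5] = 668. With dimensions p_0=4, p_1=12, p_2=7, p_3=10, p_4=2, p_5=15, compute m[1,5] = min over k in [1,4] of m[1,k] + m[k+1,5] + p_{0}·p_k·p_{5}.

m[1,5] = min over k∈[1,4] of m[1,k]+m[k+1,5]+p_{0}·p_k·p_{5}.
k=1: 0 + 668 + 4·12·15 = 1388; k=2: 336 + 350 + 4·7·15 = 1106; k=3: 616 + 300 + 4·10·15 = 1516; k=4: 404 + 0 + 4·2·15 = 524.
Minimum: 524 at k=4.

524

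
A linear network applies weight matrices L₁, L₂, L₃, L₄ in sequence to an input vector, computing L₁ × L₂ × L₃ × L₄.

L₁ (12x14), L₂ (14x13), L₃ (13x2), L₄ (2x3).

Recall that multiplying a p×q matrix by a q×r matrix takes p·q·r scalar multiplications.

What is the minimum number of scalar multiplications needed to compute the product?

772

Adjacent pairs: L₁L₂ = 12·14·13 = 2184; L₂L₃ = 14·13·2 = 364; L₃L₄ = 13·2·3 = 78.
Length 3: L₁..L₃: k=1: 0+364+12·14·2=700; k=2: 2184+0+12·13·2=2496 → min 700 | L₂..L₄: k=2: 0+78+14·13·3=624; k=3: 364+0+14·2·3=448 → min 448.
Length 4: L₁..L₄: k=1: 0+448+12·14·3=952; k=2: 2184+78+12·13·3=2730; k=3: 700+0+12·2·3=772 → min 772.
Optimal order: ((L₁ × (L₂ × L₃)) × L₄) with cost 772.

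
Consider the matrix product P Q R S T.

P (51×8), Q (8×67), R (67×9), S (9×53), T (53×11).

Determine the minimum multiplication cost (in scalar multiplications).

15351

Adjacent pairs: PQ = 51·8·67 = 27336; QR = 8·67·9 = 4824; RS = 67·9·53 = 31959; ST = 9·53·11 = 5247.
Length 3: P..R: k=1: 0+4824+51·8·9=8496; k=2: 27336+0+51·67·9=58089 → min 8496 | Q..S: k=2: 0+31959+8·67·53=60367; k=3: 4824+0+8·9·53=8640 → min 8640 | R..T: k=3: 0+5247+67·9·11=11880; k=4: 31959+0+67·53·11=71020 → min 11880.
Length 4: P..S: k=1: 0+8640+51·8·53=30264; k=2: 27336+31959+51·67·53=240396; k=3: 8496+0+51·9·53=32823 → min 30264 | Q..T: k=2: 0+11880+8·67·11=17776; k=3: 4824+5247+8·9·11=10863; k=4: 8640+0+8·53·11=13304 → min 10863.
Length 5: P..T: k=1: 0+10863+51·8·11=15351; k=2: 27336+11880+51·67·11=76803; k=3: 8496+5247+51·9·11=18792; k=4: 30264+0+51·53·11=59997 → min 15351.
Optimal order: (P ((Q R) (S T))) with cost 15351.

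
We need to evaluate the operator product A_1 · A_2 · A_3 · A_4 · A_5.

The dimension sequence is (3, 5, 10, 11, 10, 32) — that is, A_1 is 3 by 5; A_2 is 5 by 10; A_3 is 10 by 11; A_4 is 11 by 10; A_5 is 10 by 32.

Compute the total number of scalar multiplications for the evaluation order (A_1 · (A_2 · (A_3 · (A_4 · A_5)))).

(A_4 · A_5): 11×10 by 10×32 → 11×32, cost 11·10·32 = 3520
(A_3 · (A_4 · A_5)): 10×11 by 11×32 → 10×32, cost 10·11·32 = 3520; cumulative 7040
(A_2 · (A_3 · (A_4 · A_5))): 5×10 by 10×32 → 5×32, cost 5·10·32 = 1600; cumulative 8640
(A_1 · (A_2 · (A_3 · (A_4 · A_5)))): 3×5 by 5×32 → 3×32, cost 3·5·32 = 480; cumulative 9120
Total: 9120 scalar multiplications.

9120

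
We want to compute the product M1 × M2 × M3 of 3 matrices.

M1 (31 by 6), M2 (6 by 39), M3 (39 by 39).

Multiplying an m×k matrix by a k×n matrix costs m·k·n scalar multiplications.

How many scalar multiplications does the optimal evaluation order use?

Order (M1 × (M2 × M3)): (M2 × M3): 6×39 by 39×39 → 6×39, cost 6·39·39 = 9126; (M1 × (M2 × M3)): 31×6 by 6×39 → 31×39, cost 31·6·39 = 7254; cumulative 16380. Total 16380.
Order ((M1 × M2) × M3): (M1 × M2): 31×6 by 6×39 → 31×39, cost 31·6·39 = 7254; ((M1 × M2) × M3): 31×39 by 39×39 → 31×39, cost 31·39·39 = 47151; cumulative 54405. Total 54405.
Minimum: 16380.

16380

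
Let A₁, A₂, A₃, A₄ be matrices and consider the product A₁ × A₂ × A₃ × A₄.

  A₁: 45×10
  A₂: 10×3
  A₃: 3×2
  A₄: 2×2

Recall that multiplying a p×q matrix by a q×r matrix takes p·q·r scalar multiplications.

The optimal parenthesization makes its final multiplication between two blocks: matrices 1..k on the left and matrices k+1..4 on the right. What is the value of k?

1

Adjacent pairs: A₁A₂ = 45·10·3 = 1350; A₂A₃ = 10·3·2 = 60; A₃A₄ = 3·2·2 = 12.
Length 3: A₁..A₃: k=1: 0+60+45·10·2=960; k=2: 1350+0+45·3·2=1620 → min 960 | A₂..A₄: k=2: 0+12+10·3·2=72; k=3: 60+0+10·2·2=100 → min 72.
Top-level splits: k=1: (A₁..A₁)·(A₂..A₄) → 0+72+45·10·2 = 972; k=2: (A₁..A₂)·(A₃..A₄) → 1350+12+45·3·2 = 1632; k=3: (A₁..A₃)·(A₄..A₄) → 960+0+45·2·2 = 1140.
Best split is after A₁, i.e. k = 1.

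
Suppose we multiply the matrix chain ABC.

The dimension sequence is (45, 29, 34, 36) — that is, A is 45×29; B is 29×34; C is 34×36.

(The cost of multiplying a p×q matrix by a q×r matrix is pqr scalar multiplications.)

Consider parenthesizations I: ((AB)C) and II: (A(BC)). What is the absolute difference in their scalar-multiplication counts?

Order I = ((AB)C): (AB): 45×29 by 29×34 → 45×34, cost 45·29·34 = 44370; ((AB)C): 45×34 by 34×36 → 45×36, cost 45·34·36 = 55080; cumulative 99450. Total 99450.
Order II = (A(BC)): (BC): 29×34 by 34×36 → 29×36, cost 29·34·36 = 35496; (A(BC)): 45×29 by 29×36 → 45×36, cost 45·29·36 = 46980; cumulative 82476. Total 82476.
Difference: |99450 − 82476| = 16974.

16974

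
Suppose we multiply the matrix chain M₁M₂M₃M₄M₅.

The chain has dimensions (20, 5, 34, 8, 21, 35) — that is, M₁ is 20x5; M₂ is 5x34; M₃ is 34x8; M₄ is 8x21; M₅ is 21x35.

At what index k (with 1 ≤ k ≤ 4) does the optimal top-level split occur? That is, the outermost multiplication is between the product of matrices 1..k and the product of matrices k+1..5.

Adjacent pairs: M₁M₂ = 20·5·34 = 3400; M₂M₃ = 5·34·8 = 1360; M₃M₄ = 34·8·21 = 5712; M₄M₅ = 8·21·35 = 5880.
Length 3: M₁..M₃: k=1: 0+1360+20·5·8=2160; k=2: 3400+0+20·34·8=8840 → min 2160 | M₂..M₄: k=2: 0+5712+5·34·21=9282; k=3: 1360+0+5·8·21=2200 → min 2200 | M₃..M₅: k=3: 0+5880+34·8·35=15400; k=4: 5712+0+34·21·35=30702 → min 15400.
Length 4: M₁..M₄: k=1: 0+2200+20·5·21=4300; k=2: 3400+5712+20·34·21=23392; k=3: 2160+0+20·8·21=5520 → min 4300 | M₂..M₅: k=2: 0+15400+5·34·35=21350; k=3: 1360+5880+5·8·35=8640; k=4: 2200+0+5·21·35=5875 → min 5875.
Top-level splits: k=1: (M₁..M₁)·(M₂..M₅) → 0+5875+20·5·35 = 9375; k=2: (M₁..M₂)·(M₃..M₅) → 3400+15400+20·34·35 = 42600; k=3: (M₁..M₃)·(M₄..M₅) → 2160+5880+20·8·35 = 13640; k=4: (M₁..M₄)·(M₅..M₅) → 4300+0+20·21·35 = 19000.
Best split is after M₁, i.e. k = 1.

1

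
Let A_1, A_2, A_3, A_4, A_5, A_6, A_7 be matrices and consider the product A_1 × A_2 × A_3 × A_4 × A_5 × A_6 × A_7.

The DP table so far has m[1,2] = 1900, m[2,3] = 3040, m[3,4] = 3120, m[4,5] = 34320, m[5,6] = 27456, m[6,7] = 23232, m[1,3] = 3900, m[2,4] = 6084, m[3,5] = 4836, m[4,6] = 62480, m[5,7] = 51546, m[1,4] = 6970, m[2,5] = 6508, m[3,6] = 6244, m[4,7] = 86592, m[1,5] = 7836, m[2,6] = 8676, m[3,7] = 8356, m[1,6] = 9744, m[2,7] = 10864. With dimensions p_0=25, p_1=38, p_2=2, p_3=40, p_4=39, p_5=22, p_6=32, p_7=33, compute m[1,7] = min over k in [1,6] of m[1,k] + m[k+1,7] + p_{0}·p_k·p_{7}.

m[1,7] = min over k∈[1,6] of m[1,k]+m[k+1,7]+p_{0}·p_k·p_{7}.
k=1: 0 + 10864 + 25·38·33 = 42214; k=2: 1900 + 8356 + 25·2·33 = 11906; k=3: 3900 + 86592 + 25·40·33 = 123492; k=4: 6970 + 51546 + 25·39·33 = 90691; k=5: 7836 + 23232 + 25·22·33 = 49218; k=6: 9744 + 0 + 25·32·33 = 36144.
Minimum: 11906 at k=2.

11906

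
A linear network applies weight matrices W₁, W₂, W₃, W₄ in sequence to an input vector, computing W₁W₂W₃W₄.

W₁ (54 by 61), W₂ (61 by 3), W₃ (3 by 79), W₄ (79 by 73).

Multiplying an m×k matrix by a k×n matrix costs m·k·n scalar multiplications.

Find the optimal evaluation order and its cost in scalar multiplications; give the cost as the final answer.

Adjacent pairs: W₁W₂ = 54·61·3 = 9882; W₂W₃ = 61·3·79 = 14457; W₃W₄ = 3·79·73 = 17301.
Length 3: W₁..W₃: k=1: 0+14457+54·61·79=274683; k=2: 9882+0+54·3·79=22680 → min 22680 | W₂..W₄: k=2: 0+17301+61·3·73=30660; k=3: 14457+0+61·79·73=366244 → min 30660.
Length 4: W₁..W₄: k=1: 0+30660+54·61·73=271122; k=2: 9882+17301+54·3·73=39009; k=3: 22680+0+54·79·73=334098 → min 39009.
Optimal parenthesization: ((W₁W₂)(W₃W₄)) with cost 39009.

39009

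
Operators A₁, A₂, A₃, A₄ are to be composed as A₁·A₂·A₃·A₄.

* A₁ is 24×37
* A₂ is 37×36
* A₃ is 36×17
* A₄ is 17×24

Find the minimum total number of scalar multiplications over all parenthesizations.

Adjacent pairs: A₁A₂ = 24·37·36 = 31968; A₂A₃ = 37·36·17 = 22644; A₃A₄ = 36·17·24 = 14688.
Length 3: A₁..A₃: k=1: 0+22644+24·37·17=37740; k=2: 31968+0+24·36·17=46656 → min 37740 | A₂..A₄: k=2: 0+14688+37·36·24=46656; k=3: 22644+0+37·17·24=37740 → min 37740.
Length 4: A₁..A₄: k=1: 0+37740+24·37·24=59052; k=2: 31968+14688+24·36·24=67392; k=3: 37740+0+24·17·24=47532 → min 47532.
Optimal order: ((A₁·(A₂·A₃))·A₄) with cost 47532.

47532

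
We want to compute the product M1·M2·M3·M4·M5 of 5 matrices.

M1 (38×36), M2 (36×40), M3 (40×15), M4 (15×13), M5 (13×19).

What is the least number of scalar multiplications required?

53690

Adjacent pairs: M1M2 = 38·36·40 = 54720; M2M3 = 36·40·15 = 21600; M3M4 = 40·15·13 = 7800; M4M5 = 15·13·19 = 3705.
Length 3: M1..M3: k=1: 0+21600+38·36·15=42120; k=2: 54720+0+38·40·15=77520 → min 42120 | M2..M4: k=2: 0+7800+36·40·13=26520; k=3: 21600+0+36·15·13=28620 → min 26520 | M3..M5: k=3: 0+3705+40·15·19=15105; k=4: 7800+0+40·13·19=17680 → min 15105.
Length 4: M1..M4: k=1: 0+26520+38·36·13=44304; k=2: 54720+7800+38·40·13=82280; k=3: 42120+0+38·15·13=49530 → min 44304 | M2..M5: k=2: 0+15105+36·40·19=42465; k=3: 21600+3705+36·15·19=35565; k=4: 26520+0+36·13·19=35412 → min 35412.
Length 5: M1..M5: k=1: 0+35412+38·36·19=61404; k=2: 54720+15105+38·40·19=98705; k=3: 42120+3705+38·15·19=56655; k=4: 44304+0+38·13·19=53690 → min 53690.
Optimal order: ((M1·(M2·(M3·M4)))·M5) with cost 53690.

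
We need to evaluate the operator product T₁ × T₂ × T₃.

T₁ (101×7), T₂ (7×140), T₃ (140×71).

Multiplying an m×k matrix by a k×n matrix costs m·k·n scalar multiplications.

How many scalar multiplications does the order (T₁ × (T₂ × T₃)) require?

(T₂ × T₃): 7×140 by 140×71 → 7×71, cost 7·140·71 = 69580
(T₁ × (T₂ × T₃)): 101×7 by 7×71 → 101×71, cost 101·7·71 = 50197; cumulative 119777
Total: 119777 scalar multiplications.

119777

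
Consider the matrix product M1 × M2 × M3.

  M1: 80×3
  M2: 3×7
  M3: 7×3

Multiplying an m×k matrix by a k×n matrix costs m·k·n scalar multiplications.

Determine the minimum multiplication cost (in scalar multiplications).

Order (M1 × (M2 × M3)): (M2 × M3): 3×7 by 7×3 → 3×3, cost 3·7·3 = 63; (M1 × (M2 × M3)): 80×3 by 3×3 → 80×3, cost 80·3·3 = 720; cumulative 783. Total 783.
Order ((M1 × M2) × M3): (M1 × M2): 80×3 by 3×7 → 80×7, cost 80·3·7 = 1680; ((M1 × M2) × M3): 80×7 by 7×3 → 80×3, cost 80·7·3 = 1680; cumulative 3360. Total 3360.
Minimum: 783.

783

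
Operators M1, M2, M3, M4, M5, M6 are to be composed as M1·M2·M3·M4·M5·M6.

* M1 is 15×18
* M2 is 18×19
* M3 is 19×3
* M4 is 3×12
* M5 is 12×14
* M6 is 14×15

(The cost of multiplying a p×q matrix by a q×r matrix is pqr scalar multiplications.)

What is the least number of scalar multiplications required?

3645

Adjacent pairs: M1M2 = 15·18·19 = 5130; M2M3 = 18·19·3 = 1026; M3M4 = 19·3·12 = 684; M4M5 = 3·12·14 = 504; M5M6 = 12·14·15 = 2520.
Length 3: M1..M3: k=1: 0+1026+15·18·3=1836; k=2: 5130+0+15·19·3=5985 → min 1836 | M2..M4: k=2: 0+684+18·19·12=4788; k=3: 1026+0+18·3·12=1674 → min 1674 | M3..M5: k=3: 0+504+19·3·14=1302; k=4: 684+0+19·12·14=3876 → min 1302 | M4..M6: k=4: 0+2520+3·12·15=3060; k=5: 504+0+3·14·15=1134 → min 1134.
Length 4: M1..M4: k=1: 0+1674+15·18·12=4914; k=2: 5130+684+15·19·12=9234; k=3: 1836+0+15·3·12=2376 → min 2376 | M2..M5: k=2: 0+1302+18·19·14=6090; k=3: 1026+504+18·3·14=2286; k=4: 1674+0+18·12·14=4698 → min 2286 | M3..M6: k=3: 0+1134+19·3·15=1989; k=4: 684+2520+19·12·15=6624; k=5: 1302+0+19·14·15=5292 → min 1989.
Length 5: M1..M5: k=1: 0+2286+15·18·14=6066; k=2: 5130+1302+15·19·14=10422; k=3: 1836+504+15·3·14=2970; k=4: 2376+0+15·12·14=4896 → min 2970 | M2..M6: k=2: 0+1989+18·19·15=7119; k=3: 1026+1134+18·3·15=2970; k=4: 1674+2520+18·12·15=7434; k=5: 2286+0+18·14·15=6066 → min 2970.
Length 6: M1..M6: k=1: 0+2970+15·18·15=7020; k=2: 5130+1989+15·19·15=11394; k=3: 1836+1134+15·3·15=3645; k=4: 2376+2520+15·12·15=7596; k=5: 2970+0+15·14·15=6120 → min 3645.
Optimal order: ((M1·(M2·M3))·((M4·M5)·M6)) with cost 3645.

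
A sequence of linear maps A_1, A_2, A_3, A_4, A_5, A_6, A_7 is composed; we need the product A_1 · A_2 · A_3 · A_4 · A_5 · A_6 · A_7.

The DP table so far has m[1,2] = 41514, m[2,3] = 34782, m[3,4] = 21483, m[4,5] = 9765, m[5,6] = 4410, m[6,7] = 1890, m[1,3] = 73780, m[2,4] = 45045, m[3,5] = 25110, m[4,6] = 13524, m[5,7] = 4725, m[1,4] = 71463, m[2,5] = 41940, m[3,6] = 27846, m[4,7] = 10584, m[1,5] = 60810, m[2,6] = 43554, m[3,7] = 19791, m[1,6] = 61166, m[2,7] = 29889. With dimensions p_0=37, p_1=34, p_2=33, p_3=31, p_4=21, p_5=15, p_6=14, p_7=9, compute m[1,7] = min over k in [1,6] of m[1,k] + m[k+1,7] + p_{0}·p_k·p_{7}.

41211

m[1,7] = min over k∈[1,6] of m[1,k]+m[k+1,7]+p_{0}·p_k·p_{7}.
k=1: 0 + 29889 + 37·34·9 = 41211; k=2: 41514 + 19791 + 37·33·9 = 72294; k=3: 73780 + 10584 + 37·31·9 = 94687; k=4: 71463 + 4725 + 37·21·9 = 83181; k=5: 60810 + 1890 + 37·15·9 = 67695; k=6: 61166 + 0 + 37·14·9 = 65828.
Minimum: 41211 at k=1.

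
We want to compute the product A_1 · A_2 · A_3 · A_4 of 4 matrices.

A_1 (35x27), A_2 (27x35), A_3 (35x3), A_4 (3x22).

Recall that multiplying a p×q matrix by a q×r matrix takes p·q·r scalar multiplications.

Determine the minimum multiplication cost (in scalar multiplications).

Adjacent pairs: A_1A_2 = 35·27·35 = 33075; A_2A_3 = 27·35·3 = 2835; A_3A_4 = 35·3·22 = 2310.
Length 3: A_1..A_3: k=1: 0+2835+35·27·3=5670; k=2: 33075+0+35·35·3=36750 → min 5670 | A_2..A_4: k=2: 0+2310+27·35·22=23100; k=3: 2835+0+27·3·22=4617 → min 4617.
Length 4: A_1..A_4: k=1: 0+4617+35·27·22=25407; k=2: 33075+2310+35·35·22=62335; k=3: 5670+0+35·3·22=7980 → min 7980.
Optimal order: ((A_1 · (A_2 · A_3)) · A_4) with cost 7980.

7980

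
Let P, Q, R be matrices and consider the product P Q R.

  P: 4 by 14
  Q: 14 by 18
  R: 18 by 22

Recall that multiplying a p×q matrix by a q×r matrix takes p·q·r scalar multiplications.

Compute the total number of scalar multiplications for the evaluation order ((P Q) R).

2592

(P Q): 4×14 by 14×18 → 4×18, cost 4·14·18 = 1008
((P Q) R): 4×18 by 18×22 → 4×22, cost 4·18·22 = 1584; cumulative 2592
Total: 2592 scalar multiplications.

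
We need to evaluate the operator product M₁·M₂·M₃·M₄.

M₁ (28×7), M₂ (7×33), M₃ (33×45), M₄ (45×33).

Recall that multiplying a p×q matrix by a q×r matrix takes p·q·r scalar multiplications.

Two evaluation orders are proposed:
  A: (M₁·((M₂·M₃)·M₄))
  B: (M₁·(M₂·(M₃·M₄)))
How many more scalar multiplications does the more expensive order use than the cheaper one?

35838

Order A = (M₁·((M₂·M₃)·M₄)): (M₂·M₃): 7×33 by 33×45 → 7×45, cost 7·33·45 = 10395; ((M₂·M₃)·M₄): 7×45 by 45×33 → 7×33, cost 7·45·33 = 10395; cumulative 20790; (M₁·((M₂·M₃)·M₄)): 28×7 by 7×33 → 28×33, cost 28·7·33 = 6468; cumulative 27258. Total 27258.
Order B = (M₁·(M₂·(M₃·M₄))): (M₃·M₄): 33×45 by 45×33 → 33×33, cost 33·45·33 = 49005; (M₂·(M₃·M₄)): 7×33 by 33×33 → 7×33, cost 7·33·33 = 7623; cumulative 56628; (M₁·(M₂·(M₃·M₄))): 28×7 by 7×33 → 28×33, cost 28·7·33 = 6468; cumulative 63096. Total 63096.
Difference: |27258 − 63096| = 35838.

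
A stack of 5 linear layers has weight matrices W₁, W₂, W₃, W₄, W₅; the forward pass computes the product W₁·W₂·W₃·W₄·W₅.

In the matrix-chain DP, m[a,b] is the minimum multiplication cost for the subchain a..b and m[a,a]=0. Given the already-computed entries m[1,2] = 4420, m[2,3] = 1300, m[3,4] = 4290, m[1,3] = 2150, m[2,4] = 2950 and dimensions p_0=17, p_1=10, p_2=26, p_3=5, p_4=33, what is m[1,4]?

4955

m[1,4] = min over k∈[1,3] of m[1,k]+m[k+1,4]+p_{0}·p_k·p_{4}.
k=1: 0 + 2950 + 17·10·33 = 8560; k=2: 4420 + 4290 + 17·26·33 = 23296; k=3: 2150 + 0 + 17·5·33 = 4955.
Minimum: 4955 at k=3.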